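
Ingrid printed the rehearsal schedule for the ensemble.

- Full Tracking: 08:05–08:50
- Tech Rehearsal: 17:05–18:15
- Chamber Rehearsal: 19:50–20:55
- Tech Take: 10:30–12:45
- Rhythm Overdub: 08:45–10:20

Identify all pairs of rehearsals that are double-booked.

Full Tracking & Rhythm Overdub

Two intervals overlap when each starts before the other ends.
Sorted by start: Full Tracking, Rhythm Overdub, Tech Take, Tech Rehearsal, Chamber Rehearsal.
Rhythm Overdub starts before Full Tracking ends → Full Tracking and Rhythm Overdub overlap.
Tech Take starts after Full Tracking ends — done with Full Tracking.
Tech Take starts after Rhythm Overdub ends — done with Rhythm Overdub.
Tech Rehearsal starts after Tech Take ends — done with Tech Take.
Chamber Rehearsal starts after Tech Rehearsal ends.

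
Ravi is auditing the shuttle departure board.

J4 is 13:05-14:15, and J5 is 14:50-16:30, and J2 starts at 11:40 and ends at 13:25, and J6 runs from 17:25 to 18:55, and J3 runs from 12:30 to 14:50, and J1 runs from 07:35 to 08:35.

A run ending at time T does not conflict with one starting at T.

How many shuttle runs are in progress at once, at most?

3

Sort all start/end points and keep a running count:
07:35 start J1 → 1
08:35 end J1 → 0
11:40 start J2 → 1
12:30 start J3 → 2
13:05 start J4 → 3
13:25 end J2 → 2
14:15 end J4 → 1
14:50 end J3 → 0
14:50 start J5 → 1
16:30 end J5 → 0
17:25 start J6 → 1
18:55 end J6 → 0
Peak is 3, at 13:05 (J2, J3, J4).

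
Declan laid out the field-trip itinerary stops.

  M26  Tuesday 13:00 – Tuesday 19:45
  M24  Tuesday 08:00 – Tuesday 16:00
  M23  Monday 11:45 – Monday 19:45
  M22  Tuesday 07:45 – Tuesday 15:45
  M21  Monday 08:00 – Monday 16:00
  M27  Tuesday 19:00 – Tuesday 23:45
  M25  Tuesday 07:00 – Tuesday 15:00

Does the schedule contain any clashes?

Two intervals overlap when each starts before the other ends.
Sorted by start: M21, M23, M25, M22, M24, M26, M27.
M23 starts before M21 ends → M21 and M23 overlap.
That's a conflict, so the schedule is not conflict-free.

Yes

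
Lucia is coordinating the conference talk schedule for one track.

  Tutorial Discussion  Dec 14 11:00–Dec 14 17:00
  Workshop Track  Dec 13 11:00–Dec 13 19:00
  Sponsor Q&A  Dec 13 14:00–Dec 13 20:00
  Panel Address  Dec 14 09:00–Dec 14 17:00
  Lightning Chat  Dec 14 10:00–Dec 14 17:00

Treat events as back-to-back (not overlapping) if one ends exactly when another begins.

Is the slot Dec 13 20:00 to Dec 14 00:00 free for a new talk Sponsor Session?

Yes — the slot is free

Workshop Track: ends Dec 13 19:00 at or before Sponsor Session starts Dec 13 20:00 → clear.
Sponsor Q&A: ends Dec 13 20:00 at or before Sponsor Session starts Dec 13 20:00 → clear.
Panel Address: starts Dec 14 09:00 at or after Sponsor Session ends Dec 14 00:00 → clear.
Lightning Chat: starts Dec 14 10:00 at or after Sponsor Session ends Dec 14 00:00 → clear.
Tutorial Discussion: starts Dec 14 11:00 at or after Sponsor Session ends Dec 14 00:00 → clear.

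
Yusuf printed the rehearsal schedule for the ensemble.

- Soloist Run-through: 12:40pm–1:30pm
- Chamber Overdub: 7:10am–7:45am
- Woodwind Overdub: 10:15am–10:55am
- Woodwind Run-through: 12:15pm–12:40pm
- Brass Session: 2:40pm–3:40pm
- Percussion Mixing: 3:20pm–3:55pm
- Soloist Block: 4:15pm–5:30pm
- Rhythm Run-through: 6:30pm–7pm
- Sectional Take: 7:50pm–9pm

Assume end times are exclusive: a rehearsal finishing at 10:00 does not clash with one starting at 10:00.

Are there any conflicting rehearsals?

Two intervals overlap when each starts before the other ends.
Sorted by start: Chamber Overdub, Woodwind Overdub, Woodwind Run-through, Soloist Run-through, Brass Session, Percussion Mixing, Soloist Block, Rhythm Run-through, Sectional Take.
Woodwind Overdub starts after Chamber Overdub ends; Chamber Overdub is clear from here.
Woodwind Run-through starts after Woodwind Overdub ends; Woodwind Overdub is clear from here.
Soloist Run-through starts exactly when Woodwind Run-through ends (back-to-back, no overlap); Woodwind Run-through is clear from here.
Brass Session starts after Soloist Run-through ends; Soloist Run-through is clear from here.
Percussion Mixing starts before Brass Session ends → Brass Session and Percussion Mixing overlap.
That's a conflict, so the schedule is not conflict-free.

Yes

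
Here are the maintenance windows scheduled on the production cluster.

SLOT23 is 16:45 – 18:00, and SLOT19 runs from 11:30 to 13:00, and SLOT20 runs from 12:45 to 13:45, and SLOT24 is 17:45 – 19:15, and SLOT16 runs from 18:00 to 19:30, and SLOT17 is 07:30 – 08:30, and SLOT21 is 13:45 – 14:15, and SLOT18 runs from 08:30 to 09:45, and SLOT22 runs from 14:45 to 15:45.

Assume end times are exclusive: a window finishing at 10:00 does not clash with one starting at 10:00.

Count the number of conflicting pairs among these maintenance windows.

Sorted by start: SLOT17, SLOT18, SLOT19, SLOT20, SLOT21, SLOT22, SLOT23, SLOT24, SLOT16.
SLOT18 starts exactly when SLOT17 ends (back-to-back, no overlap) — done with SLOT17.
SLOT19 starts after SLOT18 ends — done with SLOT18.
SLOT20 starts before SLOT19 ends → SLOT19 and SLOT20 overlap.
SLOT21 starts after SLOT19 ends — done with SLOT19.
SLOT21 starts exactly when SLOT20 ends (back-to-back, no overlap) — done with SLOT20.
SLOT22 starts after SLOT21 ends — done with SLOT21.
SLOT23 starts after SLOT22 ends — done with SLOT22.
SLOT24 starts before SLOT23 ends → SLOT23 and SLOT24 overlap.
SLOT16 starts exactly when SLOT23 ends (back-to-back, no overlap).
SLOT16 starts before SLOT24 ends → SLOT24 and SLOT16 overlap.
Overlapping pairs: SLOT16 & SLOT24, SLOT19 & SLOT20, SLOT23 & SLOT24 — 3 in total.

3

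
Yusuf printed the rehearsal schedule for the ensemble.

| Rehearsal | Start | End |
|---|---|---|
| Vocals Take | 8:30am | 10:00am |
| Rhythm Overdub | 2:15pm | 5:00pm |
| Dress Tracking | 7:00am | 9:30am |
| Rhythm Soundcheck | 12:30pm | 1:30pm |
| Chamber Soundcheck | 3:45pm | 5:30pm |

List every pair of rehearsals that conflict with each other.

Two intervals overlap when each starts before the other ends.
Sorted by start: Dress Tracking, Vocals Take, Rhythm Soundcheck, Rhythm Overdub, Chamber Soundcheck.
Vocals Take starts before Dress Tracking ends → Dress Tracking and Vocals Take overlap.
Rhythm Soundcheck starts after Dress Tracking ends, so nothing later overlaps Dress Tracking either.
Rhythm Soundcheck starts after Vocals Take ends, so nothing later overlaps Vocals Take either.
Rhythm Overdub starts after Rhythm Soundcheck ends, so nothing later overlaps Rhythm Soundcheck either.
Chamber Soundcheck starts before Rhythm Overdub ends → Rhythm Overdub and Chamber Soundcheck overlap.

Chamber Soundcheck & Rhythm Overdub, Dress Tracking & Vocals Take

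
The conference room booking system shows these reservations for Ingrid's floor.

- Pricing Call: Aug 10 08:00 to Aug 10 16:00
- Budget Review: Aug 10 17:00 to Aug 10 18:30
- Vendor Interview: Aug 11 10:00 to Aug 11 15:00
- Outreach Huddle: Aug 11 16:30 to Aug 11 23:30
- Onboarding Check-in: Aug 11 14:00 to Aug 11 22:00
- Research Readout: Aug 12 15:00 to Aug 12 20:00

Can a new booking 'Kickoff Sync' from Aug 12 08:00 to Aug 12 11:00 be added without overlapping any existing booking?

Pricing Call: ends Aug 10 16:00 at or before Kickoff Sync starts Aug 12 08:00 → clear.
Budget Review: ends Aug 10 18:30 at or before Kickoff Sync starts Aug 12 08:00 → clear.
Vendor Interview: ends Aug 11 15:00 at or before Kickoff Sync starts Aug 12 08:00 → clear.
Onboarding Check-in: ends Aug 11 22:00 at or before Kickoff Sync starts Aug 12 08:00 → clear.
Outreach Huddle: ends Aug 11 23:30 at or before Kickoff Sync starts Aug 12 08:00 → clear.
Research Readout: starts Aug 12 15:00 at or after Kickoff Sync ends Aug 12 11:00 → clear.

Yes — the slot is free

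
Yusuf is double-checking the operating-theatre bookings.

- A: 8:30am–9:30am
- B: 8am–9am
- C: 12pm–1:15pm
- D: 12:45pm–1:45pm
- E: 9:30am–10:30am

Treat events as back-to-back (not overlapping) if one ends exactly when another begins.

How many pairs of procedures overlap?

Sorted by start: B, A, E, C, D.
A starts before B ends → B and A overlap.
E starts after B ends, so nothing later overlaps B either.
E starts exactly when A ends (back-to-back, no overlap), so nothing later overlaps A either.
C starts after E ends, so nothing later overlaps E either.
D starts before C ends → C and D overlap.
Overlapping pairs: A & B, C & D — 2 in total.

2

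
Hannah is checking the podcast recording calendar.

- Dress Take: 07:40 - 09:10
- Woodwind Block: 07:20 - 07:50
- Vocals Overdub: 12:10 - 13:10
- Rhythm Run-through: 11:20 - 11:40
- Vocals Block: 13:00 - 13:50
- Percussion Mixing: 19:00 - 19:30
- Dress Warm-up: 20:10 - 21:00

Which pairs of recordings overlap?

Sorted by start: Woodwind Block, Dress Take, Rhythm Run-through, Vocals Overdub, Vocals Block, Percussion Mixing, Dress Warm-up.
Dress Take starts before Woodwind Block ends → Woodwind Block and Dress Take overlap.
Rhythm Run-through starts after Woodwind Block ends, so nothing later overlaps Woodwind Block either.
Rhythm Run-through starts after Dress Take ends, so nothing later overlaps Dress Take either.
Vocals Overdub starts after Rhythm Run-through ends, so nothing later overlaps Rhythm Run-through either.
Vocals Block starts before Vocals Overdub ends → Vocals Overdub and Vocals Block overlap.
Percussion Mixing starts after Vocals Overdub ends, so nothing later overlaps Vocals Overdub either.
Percussion Mixing starts after Vocals Block ends, so nothing later overlaps Vocals Block either.
Dress Warm-up starts after Percussion Mixing ends.

Dress Take & Woodwind Block, Vocals Block & Vocals Overdub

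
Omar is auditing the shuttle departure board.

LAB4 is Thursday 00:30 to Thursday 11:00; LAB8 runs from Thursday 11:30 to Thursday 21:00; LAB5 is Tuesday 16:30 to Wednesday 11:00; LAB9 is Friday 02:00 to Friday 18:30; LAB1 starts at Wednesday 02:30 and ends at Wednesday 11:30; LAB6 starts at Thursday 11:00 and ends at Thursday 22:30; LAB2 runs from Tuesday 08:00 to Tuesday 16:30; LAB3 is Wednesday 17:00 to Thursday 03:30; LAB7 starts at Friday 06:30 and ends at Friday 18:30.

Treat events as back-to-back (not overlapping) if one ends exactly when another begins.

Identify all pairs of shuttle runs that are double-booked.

Sorted by start: LAB2, LAB5, LAB1, LAB3, LAB4, LAB6, LAB8, LAB9, LAB7.
LAB5 starts exactly when LAB2 ends (back-to-back, no overlap), so nothing later overlaps LAB2 either.
LAB1 starts before LAB5 ends → LAB5 and LAB1 overlap.
LAB3 starts after LAB5 ends, so nothing later overlaps LAB5 either.
LAB3 starts after LAB1 ends, so nothing later overlaps LAB1 either.
LAB4 starts before LAB3 ends → LAB3 and LAB4 overlap.
LAB6 starts after LAB3 ends, so nothing later overlaps LAB3 either.
LAB6 starts exactly when LAB4 ends (back-to-back, no overlap), so nothing later overlaps LAB4 either.
LAB8 starts before LAB6 ends → LAB6 and LAB8 overlap.
LAB9 starts after LAB6 ends, so nothing later overlaps LAB6 either.
LAB9 starts after LAB8 ends, so nothing later overlaps LAB8 either.
LAB7 starts before LAB9 ends → LAB9 and LAB7 overlap.

LAB1 & LAB5, LAB3 & LAB4, LAB6 & LAB8, LAB7 & LAB9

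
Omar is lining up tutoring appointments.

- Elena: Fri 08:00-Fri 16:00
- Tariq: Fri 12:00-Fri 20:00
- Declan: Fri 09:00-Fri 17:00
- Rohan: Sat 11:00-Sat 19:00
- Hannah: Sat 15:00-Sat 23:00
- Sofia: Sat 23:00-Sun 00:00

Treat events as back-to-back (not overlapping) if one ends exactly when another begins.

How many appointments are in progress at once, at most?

Walk through starts and ends in time order (an end at T is processed before a start at T):
Fri 08:00 start Elena → 1
Fri 09:00 start Declan → 2
Fri 12:00 start Tariq → 3
Fri 16:00 end Elena → 2
Fri 17:00 end Declan → 1
Fri 20:00 end Tariq → 0
Sat 11:00 start Rohan → 1
Sat 15:00 start Hannah → 2
Sat 19:00 end Rohan → 1
Sat 23:00 end Hannah → 0
Sat 23:00 start Sofia → 1
Sun 00:00 end Sofia → 0
Peak is 3, at Fri 12:00 (Declan, Elena, Tariq).

3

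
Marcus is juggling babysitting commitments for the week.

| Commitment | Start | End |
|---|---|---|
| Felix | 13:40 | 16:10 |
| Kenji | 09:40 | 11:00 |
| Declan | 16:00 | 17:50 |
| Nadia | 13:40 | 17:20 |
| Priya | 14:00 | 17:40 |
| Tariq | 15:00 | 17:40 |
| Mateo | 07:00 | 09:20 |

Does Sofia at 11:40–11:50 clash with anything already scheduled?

No — it doesn't clash with anything

Mateo: ends 09:20 at or before Sofia starts 11:40 → clear.
Kenji: ends 11:00 at or before Sofia starts 11:40 → clear.
Nadia: starts 13:40 at or after Sofia ends 11:50 → clear.
Felix: starts 13:40 at or after Sofia ends 11:50 → clear.
Priya: starts 14:00 at or after Sofia ends 11:50 → clear.
Tariq: starts 15:00 at or after Sofia ends 11:50 → clear.
Declan: starts 16:00 at or after Sofia ends 11:50 → clear.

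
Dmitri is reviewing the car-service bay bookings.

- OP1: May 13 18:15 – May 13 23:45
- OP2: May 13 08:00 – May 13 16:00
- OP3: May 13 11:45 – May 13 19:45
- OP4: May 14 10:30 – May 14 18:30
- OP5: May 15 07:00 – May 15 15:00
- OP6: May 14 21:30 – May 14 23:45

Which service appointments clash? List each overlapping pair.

OP1 & OP3, OP2 & OP3

Two intervals overlap when each starts before the other ends.
Sorted by start: OP2, OP3, OP1, OP4, OP6, OP5.
OP3 starts before OP2 ends → OP2 and OP3 overlap.
OP1 starts after OP2 ends, so nothing later overlaps OP2 either.
OP1 starts before OP3 ends → OP3 and OP1 overlap.
OP4 starts after OP3 ends, so nothing later overlaps OP3 either.
OP4 starts after OP1 ends, so nothing later overlaps OP1 either.
OP6 starts after OP4 ends, so nothing later overlaps OP4 either.
OP5 starts after OP6 ends.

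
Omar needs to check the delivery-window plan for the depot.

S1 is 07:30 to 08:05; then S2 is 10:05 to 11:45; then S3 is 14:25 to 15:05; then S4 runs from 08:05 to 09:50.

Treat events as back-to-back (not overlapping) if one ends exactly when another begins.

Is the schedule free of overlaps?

Check each pair: they overlap iff neither finishes before the other starts.
Sorted by start: S1, S4, S2, S3.
S4 starts exactly when S1 ends (back-to-back, no overlap) — done with S1.
S2 starts after S4 ends — done with S4.
S3 starts after S2 ends.
Every pair is clear; the schedule has no overlaps.

Yes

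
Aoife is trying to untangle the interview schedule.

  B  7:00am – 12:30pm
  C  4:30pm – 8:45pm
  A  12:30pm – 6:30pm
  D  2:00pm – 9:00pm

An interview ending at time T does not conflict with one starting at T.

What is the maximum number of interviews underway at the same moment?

3

Walk through starts and ends in time order (an end at T is processed before a start at T):
7:00am start B → 1
12:30pm end B → 0
12:30pm start A → 1
2:00pm start D → 2
4:30pm start C → 3
6:30pm end A → 2
8:45pm end C → 1
9:00pm end D → 0
Peak is 3, at 4:30pm (A, C, D).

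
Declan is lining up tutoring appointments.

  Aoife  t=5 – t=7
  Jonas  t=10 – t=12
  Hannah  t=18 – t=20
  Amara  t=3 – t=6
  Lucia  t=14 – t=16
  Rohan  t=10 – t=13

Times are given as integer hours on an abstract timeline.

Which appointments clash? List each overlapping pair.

Check each pair: they overlap iff neither finishes before the other starts.
Sorted by start: Amara, Aoife, Jonas, Rohan, Lucia, Hannah.
Aoife starts before Amara ends → Amara and Aoife overlap.
Jonas starts after Amara ends, so Amara has no further overlaps.
Jonas starts after Aoife ends, so Aoife has no further overlaps.
Rohan starts before Jonas ends → Jonas and Rohan overlap.
Lucia starts after Jonas ends, so Jonas has no further overlaps.
Lucia starts after Rohan ends, so Rohan has no further overlaps.
Hannah starts after Lucia ends.

Amara & Aoife, Jonas & Rohan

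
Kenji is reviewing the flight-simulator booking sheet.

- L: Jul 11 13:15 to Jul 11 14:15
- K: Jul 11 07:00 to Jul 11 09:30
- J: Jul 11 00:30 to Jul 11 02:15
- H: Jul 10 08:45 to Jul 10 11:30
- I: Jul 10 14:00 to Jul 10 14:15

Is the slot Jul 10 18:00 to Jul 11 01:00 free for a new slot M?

No — it overlaps J

H: ends Jul 10 11:30 at or before M starts Jul 10 18:00 → clear.
I: ends Jul 10 14:15 at or before M starts Jul 10 18:00 → clear.
J: starts Jul 11 00:30 before M ends Jul 11 01:00, and ends Jul 11 02:15 after M starts Jul 10 18:00 → overlap.
K: starts Jul 11 07:00 at or after M ends Jul 11 01:00 → clear.
L: starts Jul 11 13:15 at or after M ends Jul 11 01:00 → clear.
M overlaps J.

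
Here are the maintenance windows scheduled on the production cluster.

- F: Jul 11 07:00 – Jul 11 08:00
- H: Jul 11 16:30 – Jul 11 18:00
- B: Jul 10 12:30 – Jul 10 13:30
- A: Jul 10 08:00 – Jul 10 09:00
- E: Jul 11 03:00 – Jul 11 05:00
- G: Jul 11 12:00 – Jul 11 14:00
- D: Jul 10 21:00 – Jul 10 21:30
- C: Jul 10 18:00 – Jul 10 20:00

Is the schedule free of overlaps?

Yes

Two intervals overlap when each starts before the other ends.
Sorted by start: A, B, C, D, E, F, G, H.
B starts after A ends; A is clear from here.
C starts after B ends; B is clear from here.
D starts after C ends; C is clear from here.
E starts after D ends; D is clear from here.
F starts after E ends; E is clear from here.
G starts after F ends; F is clear from here.
H starts after G ends.
Every pair is clear; the schedule has no overlaps.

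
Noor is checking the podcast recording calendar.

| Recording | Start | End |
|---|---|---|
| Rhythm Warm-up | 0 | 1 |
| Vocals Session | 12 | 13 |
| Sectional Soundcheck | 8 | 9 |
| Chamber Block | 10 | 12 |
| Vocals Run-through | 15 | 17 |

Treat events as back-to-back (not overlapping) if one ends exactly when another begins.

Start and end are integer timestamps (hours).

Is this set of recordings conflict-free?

Check each pair: they overlap iff neither finishes before the other starts.
Sorted by start: Rhythm Warm-up, Sectional Soundcheck, Chamber Block, Vocals Session, Vocals Run-through.
Sectional Soundcheck starts after Rhythm Warm-up ends — done with Rhythm Warm-up.
Chamber Block starts after Sectional Soundcheck ends — done with Sectional Soundcheck.
Vocals Session starts exactly when Chamber Block ends (back-to-back, no overlap) — done with Chamber Block.
Vocals Run-through starts after Vocals Session ends.
Every pair is clear; the schedule has no overlaps.

Yes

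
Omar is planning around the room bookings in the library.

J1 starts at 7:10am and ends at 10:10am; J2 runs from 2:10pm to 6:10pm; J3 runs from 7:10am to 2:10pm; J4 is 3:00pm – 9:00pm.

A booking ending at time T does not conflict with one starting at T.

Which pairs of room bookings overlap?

Sorted by start: J1, J3, J2, J4.
J3 starts before J1 ends → J1 and J3 overlap.
J2 starts after J1 ends — done with J1.
J2 starts exactly when J3 ends (back-to-back, no overlap) — done with J3.
J4 starts before J2 ends → J2 and J4 overlap.

J1 & J3, J2 & J4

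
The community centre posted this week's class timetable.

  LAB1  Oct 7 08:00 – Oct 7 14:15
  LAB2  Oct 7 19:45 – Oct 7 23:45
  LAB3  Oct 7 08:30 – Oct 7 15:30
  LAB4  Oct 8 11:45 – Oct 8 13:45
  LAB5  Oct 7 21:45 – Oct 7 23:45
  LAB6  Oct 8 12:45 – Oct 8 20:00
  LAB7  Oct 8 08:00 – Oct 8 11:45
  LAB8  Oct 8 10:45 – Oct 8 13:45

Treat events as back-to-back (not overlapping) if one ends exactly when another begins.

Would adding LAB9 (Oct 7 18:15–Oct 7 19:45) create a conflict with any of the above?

No — it doesn't clash with anything

LAB1: ends Oct 7 14:15 at or before LAB9 starts Oct 7 18:15 → clear.
LAB3: ends Oct 7 15:30 at or before LAB9 starts Oct 7 18:15 → clear.
LAB2: starts Oct 7 19:45 at or after LAB9 ends Oct 7 19:45 → clear.
LAB5: starts Oct 7 21:45 at or after LAB9 ends Oct 7 19:45 → clear.
LAB7: starts Oct 8 08:00 at or after LAB9 ends Oct 7 19:45 → clear.
LAB8: starts Oct 8 10:45 at or after LAB9 ends Oct 7 19:45 → clear.
LAB4: starts Oct 8 11:45 at or after LAB9 ends Oct 7 19:45 → clear.
LAB6: starts Oct 8 12:45 at or after LAB9 ends Oct 7 19:45 → clear.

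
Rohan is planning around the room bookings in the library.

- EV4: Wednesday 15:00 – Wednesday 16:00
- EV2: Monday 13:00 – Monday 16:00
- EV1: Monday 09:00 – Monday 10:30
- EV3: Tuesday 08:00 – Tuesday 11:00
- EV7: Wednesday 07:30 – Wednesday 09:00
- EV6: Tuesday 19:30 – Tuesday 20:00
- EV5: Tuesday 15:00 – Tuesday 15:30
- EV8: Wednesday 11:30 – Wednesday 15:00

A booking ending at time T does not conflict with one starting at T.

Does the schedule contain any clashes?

Check each pair: they overlap iff neither finishes before the other starts.
Sorted by start: EV1, EV2, EV3, EV5, EV6, EV7, EV8, EV4.
EV2 starts after EV1 ends, so EV1 has no further overlaps.
EV3 starts after EV2 ends, so EV2 has no further overlaps.
EV5 starts after EV3 ends, so EV3 has no further overlaps.
EV6 starts after EV5 ends, so EV5 has no further overlaps.
EV7 starts after EV6 ends, so EV6 has no further overlaps.
EV8 starts after EV7 ends, so EV7 has no further overlaps.
EV4 starts exactly when EV8 ends (back-to-back, no overlap).
Every pair is clear; the schedule has no overlaps.

No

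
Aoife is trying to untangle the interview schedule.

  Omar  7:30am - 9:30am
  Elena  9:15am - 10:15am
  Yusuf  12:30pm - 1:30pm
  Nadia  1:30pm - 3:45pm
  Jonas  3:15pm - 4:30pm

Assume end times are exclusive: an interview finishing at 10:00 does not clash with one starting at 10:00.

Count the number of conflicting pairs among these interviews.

2

Check each pair: they overlap iff neither finishes before the other starts.
Sorted by start: Omar, Elena, Yusuf, Nadia, Jonas.
Elena starts before Omar ends → Omar and Elena overlap.
Yusuf starts after Omar ends — done with Omar.
Yusuf starts after Elena ends — done with Elena.
Nadia starts exactly when Yusuf ends (back-to-back, no overlap) — done with Yusuf.
Jonas starts before Nadia ends → Nadia and Jonas overlap.
Overlapping pairs: Elena & Omar, Jonas & Nadia — 2 in total.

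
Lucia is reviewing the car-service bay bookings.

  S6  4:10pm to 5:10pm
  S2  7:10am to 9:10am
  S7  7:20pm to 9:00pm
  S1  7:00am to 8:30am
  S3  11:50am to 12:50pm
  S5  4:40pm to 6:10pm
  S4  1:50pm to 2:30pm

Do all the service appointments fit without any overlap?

Sorted by start: S1, S2, S3, S4, S6, S5, S7.
S2 starts before S1 ends → S1 and S2 overlap.
That's a conflict, so the schedule is not conflict-free.

No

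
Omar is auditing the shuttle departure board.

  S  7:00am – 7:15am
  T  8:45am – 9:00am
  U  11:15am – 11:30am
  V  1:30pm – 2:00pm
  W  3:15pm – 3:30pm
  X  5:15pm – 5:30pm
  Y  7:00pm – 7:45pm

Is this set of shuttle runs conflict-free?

Sorted by start: S, T, U, V, W, X, Y.
T starts after S ends; S is clear from here.
U starts after T ends; T is clear from here.
V starts after U ends; U is clear from here.
W starts after V ends; V is clear from here.
X starts after W ends; W is clear from here.
Y starts after X ends.
Every pair is clear; the schedule has no overlaps.

Yes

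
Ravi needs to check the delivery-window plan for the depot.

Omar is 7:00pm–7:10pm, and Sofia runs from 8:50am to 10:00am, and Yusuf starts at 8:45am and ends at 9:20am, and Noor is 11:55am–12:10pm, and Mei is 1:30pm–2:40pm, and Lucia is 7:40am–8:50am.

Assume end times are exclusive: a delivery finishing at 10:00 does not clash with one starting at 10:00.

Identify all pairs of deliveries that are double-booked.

Lucia & Yusuf, Sofia & Yusuf

Two intervals overlap when each starts before the other ends.
Sorted by start: Lucia, Yusuf, Sofia, Noor, Mei, Omar.
Yusuf starts before Lucia ends → Lucia and Yusuf overlap.
Sofia starts exactly when Lucia ends (back-to-back, no overlap) — done with Lucia.
Sofia starts before Yusuf ends → Yusuf and Sofia overlap.
Noor starts after Yusuf ends — done with Yusuf.
Noor starts after Sofia ends — done with Sofia.
Mei starts after Noor ends — done with Noor.
Omar starts after Mei ends.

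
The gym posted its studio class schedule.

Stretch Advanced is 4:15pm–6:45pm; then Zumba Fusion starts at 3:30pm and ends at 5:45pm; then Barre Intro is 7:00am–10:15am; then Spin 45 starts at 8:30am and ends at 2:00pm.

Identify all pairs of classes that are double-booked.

Barre Intro & Spin 45, Stretch Advanced & Zumba Fusion

Two intervals overlap when each starts before the other ends.
Sorted by start: Barre Intro, Spin 45, Zumba Fusion, Stretch Advanced.
Spin 45 starts before Barre Intro ends → Barre Intro and Spin 45 overlap.
Zumba Fusion starts after Barre Intro ends — done with Barre Intro.
Zumba Fusion starts after Spin 45 ends — done with Spin 45.
Stretch Advanced starts before Zumba Fusion ends → Zumba Fusion and Stretch Advanced overlap.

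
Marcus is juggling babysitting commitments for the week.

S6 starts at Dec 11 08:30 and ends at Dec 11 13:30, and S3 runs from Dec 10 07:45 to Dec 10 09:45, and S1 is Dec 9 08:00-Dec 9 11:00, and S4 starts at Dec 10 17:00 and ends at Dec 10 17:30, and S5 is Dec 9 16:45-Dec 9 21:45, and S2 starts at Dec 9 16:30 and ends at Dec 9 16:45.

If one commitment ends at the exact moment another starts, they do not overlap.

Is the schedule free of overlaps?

Two intervals overlap when each starts before the other ends.
Sorted by start: S1, S2, S5, S3, S4, S6.
S2 starts after S1 ends, so nothing later overlaps S1 either.
S5 starts exactly when S2 ends (back-to-back, no overlap), so nothing later overlaps S2 either.
S3 starts after S5 ends, so nothing later overlaps S5 either.
S4 starts after S3 ends, so nothing later overlaps S3 either.
S6 starts after S4 ends.
Every pair is clear; the schedule has no overlaps.

Yes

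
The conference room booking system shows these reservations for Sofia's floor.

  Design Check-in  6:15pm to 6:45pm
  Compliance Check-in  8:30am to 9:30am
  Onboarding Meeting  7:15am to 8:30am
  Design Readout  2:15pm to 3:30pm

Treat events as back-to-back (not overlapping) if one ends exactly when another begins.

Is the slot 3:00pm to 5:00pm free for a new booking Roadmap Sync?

Onboarding Meeting: ends 8:30am at or before Roadmap Sync starts 3:00pm → clear.
Compliance Check-in: ends 9:30am at or before Roadmap Sync starts 3:00pm → clear.
Design Readout: starts 2:15pm before Roadmap Sync ends 5:00pm, and ends 3:30pm after Roadmap Sync starts 3:00pm → overlap.
Design Check-in: starts 6:15pm at or after Roadmap Sync ends 5:00pm → clear.
Roadmap Sync overlaps Design Readout.

No — it overlaps Design Readout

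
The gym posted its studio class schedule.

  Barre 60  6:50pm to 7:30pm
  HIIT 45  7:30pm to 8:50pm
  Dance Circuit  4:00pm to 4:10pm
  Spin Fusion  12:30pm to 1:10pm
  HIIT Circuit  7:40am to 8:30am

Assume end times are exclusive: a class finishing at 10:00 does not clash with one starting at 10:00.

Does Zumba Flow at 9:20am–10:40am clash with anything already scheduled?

HIIT Circuit: ends 8:30am at or before Zumba Flow starts 9:20am → clear.
Spin Fusion: starts 12:30pm at or after Zumba Flow ends 10:40am → clear.
Dance Circuit: starts 4:00pm at or after Zumba Flow ends 10:40am → clear.
Barre 60: starts 6:50pm at or after Zumba Flow ends 10:40am → clear.
HIIT 45: starts 7:30pm at or after Zumba Flow ends 10:40am → clear.

No — it doesn't clash with anything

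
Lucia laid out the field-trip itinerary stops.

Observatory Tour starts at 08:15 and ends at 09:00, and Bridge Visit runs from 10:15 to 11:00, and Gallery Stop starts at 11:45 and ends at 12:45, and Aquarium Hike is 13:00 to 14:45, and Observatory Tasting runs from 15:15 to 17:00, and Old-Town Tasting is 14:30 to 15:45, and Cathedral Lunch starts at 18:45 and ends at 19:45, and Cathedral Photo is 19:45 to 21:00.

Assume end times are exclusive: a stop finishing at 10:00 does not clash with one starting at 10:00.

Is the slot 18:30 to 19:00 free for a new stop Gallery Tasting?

No — it overlaps Cathedral Lunch

Observatory Tour: ends 09:00 at or before Gallery Tasting starts 18:30 → clear.
Bridge Visit: ends 11:00 at or before Gallery Tasting starts 18:30 → clear.
Gallery Stop: ends 12:45 at or before Gallery Tasting starts 18:30 → clear.
Aquarium Hike: ends 14:45 at or before Gallery Tasting starts 18:30 → clear.
Old-Town Tasting: ends 15:45 at or before Gallery Tasting starts 18:30 → clear.
Observatory Tasting: ends 17:00 at or before Gallery Tasting starts 18:30 → clear.
Cathedral Lunch: starts 18:45 before Gallery Tasting ends 19:00, and ends 19:45 after Gallery Tasting starts 18:30 → overlap.
Cathedral Photo: starts 19:45 at or after Gallery Tasting ends 19:00 → clear.
Gallery Tasting overlaps Cathedral Lunch.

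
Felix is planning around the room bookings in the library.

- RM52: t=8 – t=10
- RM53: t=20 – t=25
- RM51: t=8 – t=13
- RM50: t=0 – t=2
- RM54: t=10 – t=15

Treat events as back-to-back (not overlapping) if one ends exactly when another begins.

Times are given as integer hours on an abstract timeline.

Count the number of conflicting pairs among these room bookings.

Two intervals overlap when each starts before the other ends.
Sorted by start: RM50, RM51, RM52, RM54, RM53.
RM51 starts after RM50 ends — done with RM50.
RM52 starts before RM51 ends → RM51 and RM52 overlap.
RM54 starts before RM51 ends → RM51 and RM54 overlap.
RM53 starts after RM51 ends.
RM54 starts exactly when RM52 ends (back-to-back, no overlap) — done with RM52.
RM53 starts after RM54 ends.
Overlapping pairs: RM51 & RM52, RM51 & RM54 — 2 in total.

2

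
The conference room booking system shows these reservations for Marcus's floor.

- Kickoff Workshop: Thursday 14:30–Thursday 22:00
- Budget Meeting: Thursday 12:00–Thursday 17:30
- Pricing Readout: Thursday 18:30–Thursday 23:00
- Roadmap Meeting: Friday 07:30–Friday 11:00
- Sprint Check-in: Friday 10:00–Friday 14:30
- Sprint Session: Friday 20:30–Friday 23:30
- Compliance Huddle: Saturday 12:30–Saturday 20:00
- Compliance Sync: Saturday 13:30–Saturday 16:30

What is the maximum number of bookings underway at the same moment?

Sweep the timeline, counting +1 at each start and −1 at each end (ends before starts at a tie):
Thursday 12:00 start Budget Meeting → 1
Thursday 14:30 start Kickoff Workshop → 2
Thursday 17:30 end Budget Meeting → 1
Thursday 18:30 start Pricing Readout → 2
Thursday 22:00 end Kickoff Workshop → 1
Thursday 23:00 end Pricing Readout → 0
Friday 07:30 start Roadmap Meeting → 1
Friday 10:00 start Sprint Check-in → 2
Friday 11:00 end Roadmap Meeting → 1
Friday 14:30 end Sprint Check-in → 0
Friday 20:30 start Sprint Session → 1
Friday 23:30 end Sprint Session → 0
Saturday 12:30 start Compliance Huddle → 1
Saturday 13:30 start Compliance Sync → 2
Saturday 16:30 end Compliance Sync → 1
Saturday 20:00 end Compliance Huddle → 0
Peak is 2, at Thursday 14:30 (Budget Meeting, Kickoff Workshop).

2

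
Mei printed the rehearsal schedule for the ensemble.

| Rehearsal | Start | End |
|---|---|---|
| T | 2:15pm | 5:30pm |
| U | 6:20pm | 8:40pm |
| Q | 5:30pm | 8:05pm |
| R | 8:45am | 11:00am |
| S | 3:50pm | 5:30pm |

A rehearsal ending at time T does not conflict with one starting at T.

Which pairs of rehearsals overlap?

Q & U, S & T

Sorted by start: R, T, S, Q, U.
T starts after R ends; R is clear from here.
S starts before T ends → T and S overlap.
Q starts exactly when T ends (back-to-back, no overlap); T is clear from here.
Q starts exactly when S ends (back-to-back, no overlap); S is clear from here.
U starts before Q ends → Q and U overlap.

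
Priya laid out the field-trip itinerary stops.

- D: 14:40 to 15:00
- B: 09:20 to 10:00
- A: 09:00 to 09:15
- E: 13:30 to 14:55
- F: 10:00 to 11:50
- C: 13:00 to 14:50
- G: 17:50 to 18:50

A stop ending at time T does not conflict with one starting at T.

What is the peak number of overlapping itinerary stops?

3

Sort all start/end points and keep a running count:
09:00 start A → 1
09:15 end A → 0
09:20 start B → 1
10:00 end B → 0
10:00 start F → 1
11:50 end F → 0
13:00 start C → 1
13:30 start E → 2
14:40 start D → 3
14:50 end C → 2
14:55 end E → 1
15:00 end D → 0
17:50 start G → 1
18:50 end G → 0
Peak is 3, at 14:40 (C, D, E).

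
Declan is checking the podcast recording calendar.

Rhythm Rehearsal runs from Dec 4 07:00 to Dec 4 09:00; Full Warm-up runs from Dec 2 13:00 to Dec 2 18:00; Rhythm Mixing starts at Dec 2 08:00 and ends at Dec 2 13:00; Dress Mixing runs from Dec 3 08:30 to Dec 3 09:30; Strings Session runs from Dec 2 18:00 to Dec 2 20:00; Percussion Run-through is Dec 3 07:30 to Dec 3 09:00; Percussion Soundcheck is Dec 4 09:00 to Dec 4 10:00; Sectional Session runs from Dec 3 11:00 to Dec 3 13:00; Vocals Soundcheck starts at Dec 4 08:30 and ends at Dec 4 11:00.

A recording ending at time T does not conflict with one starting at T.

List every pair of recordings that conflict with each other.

Dress Mixing & Percussion Run-through, Percussion Soundcheck & Vocals Soundcheck, Rhythm Rehearsal & Vocals Soundcheck

Sorted by start: Rhythm Mixing, Full Warm-up, Strings Session, Percussion Run-through, Dress Mixing, Sectional Session, Rhythm Rehearsal, Vocals Soundcheck, Percussion Soundcheck.
Full Warm-up starts exactly when Rhythm Mixing ends (back-to-back, no overlap), so nothing later overlaps Rhythm Mixing either.
Strings Session starts exactly when Full Warm-up ends (back-to-back, no overlap), so nothing later overlaps Full Warm-up either.
Percussion Run-through starts after Strings Session ends, so nothing later overlaps Strings Session either.
Dress Mixing starts before Percussion Run-through ends → Percussion Run-through and Dress Mixing overlap.
Sectional Session starts after Percussion Run-through ends, so nothing later overlaps Percussion Run-through either.
Sectional Session starts after Dress Mixing ends, so nothing later overlaps Dress Mixing either.
Rhythm Rehearsal starts after Sectional Session ends, so nothing later overlaps Sectional Session either.
Vocals Soundcheck starts before Rhythm Rehearsal ends → Rhythm Rehearsal and Vocals Soundcheck overlap.
Percussion Soundcheck starts exactly when Rhythm Rehearsal ends (back-to-back, no overlap).
Percussion Soundcheck starts before Vocals Soundcheck ends → Vocals Soundcheck and Percussion Soundcheck overlap.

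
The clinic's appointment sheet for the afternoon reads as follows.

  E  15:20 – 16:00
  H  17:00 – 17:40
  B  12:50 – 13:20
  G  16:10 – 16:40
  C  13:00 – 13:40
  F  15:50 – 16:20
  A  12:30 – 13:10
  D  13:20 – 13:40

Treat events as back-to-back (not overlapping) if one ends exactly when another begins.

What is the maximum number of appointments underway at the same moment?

Sort all start/end points and keep a running count:
12:30 start A → 1
12:50 start B → 2
13:00 start C → 3
13:10 end A → 2
13:20 end B → 1
13:20 start D → 2
13:40 end C → 1
13:40 end D → 0
15:20 start E → 1
15:50 start F → 2
16:00 end E → 1
16:10 start G → 2
16:20 end F → 1
16:40 end G → 0
17:00 start H → 1
17:40 end H → 0
Peak is 3, at 13:00 (A, B, C).

3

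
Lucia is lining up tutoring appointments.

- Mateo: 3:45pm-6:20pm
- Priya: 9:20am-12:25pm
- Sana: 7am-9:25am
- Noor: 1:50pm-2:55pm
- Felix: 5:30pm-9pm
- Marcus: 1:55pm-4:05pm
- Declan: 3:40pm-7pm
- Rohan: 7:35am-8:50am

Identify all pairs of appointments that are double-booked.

Declan & Felix, Declan & Marcus, Declan & Mateo, Felix & Mateo, Marcus & Mateo, Marcus & Noor, Priya & Sana, Rohan & Sana

Sorted by start: Sana, Rohan, Priya, Noor, Marcus, Declan, Mateo, Felix.
Rohan starts before Sana ends → Sana and Rohan overlap.
Priya starts before Sana ends → Sana and Priya overlap.
Noor starts after Sana ends; Sana is clear from here.
Priya starts after Rohan ends; Rohan is clear from here.
Noor starts after Priya ends; Priya is clear from here.
Marcus starts before Noor ends → Noor and Marcus overlap.
Declan starts after Noor ends; Noor is clear from here.
Declan starts before Marcus ends → Marcus and Declan overlap.
Mateo starts before Marcus ends → Marcus and Mateo overlap.
Felix starts after Marcus ends.
Mateo starts before Declan ends → Declan and Mateo overlap.
Felix starts before Declan ends → Declan and Felix overlap.
Felix starts before Mateo ends → Mateo and Felix overlap.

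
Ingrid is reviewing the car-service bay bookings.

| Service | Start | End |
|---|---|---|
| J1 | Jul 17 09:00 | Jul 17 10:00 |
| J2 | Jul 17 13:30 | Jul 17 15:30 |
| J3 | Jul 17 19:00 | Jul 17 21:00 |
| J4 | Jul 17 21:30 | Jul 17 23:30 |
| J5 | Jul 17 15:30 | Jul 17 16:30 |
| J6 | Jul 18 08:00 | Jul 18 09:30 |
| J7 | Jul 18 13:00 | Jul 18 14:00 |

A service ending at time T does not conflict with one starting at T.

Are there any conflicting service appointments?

Two intervals overlap when each starts before the other ends.
Sorted by start: J1, J2, J5, J3, J4, J6, J7.
J2 starts after J1 ends; J1 is clear from here.
J5 starts exactly when J2 ends (back-to-back, no overlap); J2 is clear from here.
J3 starts after J5 ends; J5 is clear from here.
J4 starts after J3 ends; J3 is clear from here.
J6 starts after J4 ends; J4 is clear from here.
J7 starts after J6 ends.
Every pair is clear; the schedule has no overlaps.

No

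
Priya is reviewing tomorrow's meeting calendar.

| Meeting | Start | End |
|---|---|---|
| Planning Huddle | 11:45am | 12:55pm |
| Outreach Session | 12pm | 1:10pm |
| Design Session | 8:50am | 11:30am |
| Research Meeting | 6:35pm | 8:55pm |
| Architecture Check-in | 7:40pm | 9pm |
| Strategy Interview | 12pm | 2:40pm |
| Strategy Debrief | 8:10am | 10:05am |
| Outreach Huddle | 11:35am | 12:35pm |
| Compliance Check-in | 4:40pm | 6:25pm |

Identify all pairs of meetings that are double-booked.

Sorted by start: Strategy Debrief, Design Session, Outreach Huddle, Planning Huddle, Outreach Session, Strategy Interview, Compliance Check-in, Research Meeting, Architecture Check-in.
Design Session starts before Strategy Debrief ends → Strategy Debrief and Design Session overlap.
Outreach Huddle starts after Strategy Debrief ends — done with Strategy Debrief.
Outreach Huddle starts after Design Session ends — done with Design Session.
Planning Huddle starts before Outreach Huddle ends → Outreach Huddle and Planning Huddle overlap.
Outreach Session starts before Outreach Huddle ends → Outreach Huddle and Outreach Session overlap.
Strategy Interview starts before Outreach Huddle ends → Outreach Huddle and Strategy Interview overlap.
Compliance Check-in starts after Outreach Huddle ends — done with Outreach Huddle.
Outreach Session starts before Planning Huddle ends → Planning Huddle and Outreach Session overlap.
Strategy Interview starts before Planning Huddle ends → Planning Huddle and Strategy Interview overlap.
Compliance Check-in starts after Planning Huddle ends — done with Planning Huddle.
Strategy Interview starts before Outreach Session ends → Outreach Session and Strategy Interview overlap.
Compliance Check-in starts after Outreach Session ends — done with Outreach Session.
Compliance Check-in starts after Strategy Interview ends — done with Strategy Interview.
Research Meeting starts after Compliance Check-in ends — done with Compliance Check-in.
Architecture Check-in starts before Research Meeting ends → Research Meeting and Architecture Check-in overlap.

Architecture Check-in & Research Meeting, Design Session & Strategy Debrief, Outreach Huddle & Outreach Session, Outreach Huddle & Planning Huddle, Outreach Huddle & Strategy Interview, Outreach Session & Planning Huddle, Outreach Session & Strategy Interview, Planning Huddle & Strategy Interview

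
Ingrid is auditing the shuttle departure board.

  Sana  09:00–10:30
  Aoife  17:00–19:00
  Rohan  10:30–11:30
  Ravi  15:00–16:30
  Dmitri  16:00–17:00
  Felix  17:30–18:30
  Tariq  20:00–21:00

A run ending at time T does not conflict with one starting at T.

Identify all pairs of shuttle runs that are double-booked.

Aoife & Felix, Dmitri & Ravi

Two intervals overlap when each starts before the other ends.
Sorted by start: Sana, Rohan, Ravi, Dmitri, Aoife, Felix, Tariq.
Rohan starts exactly when Sana ends (back-to-back, no overlap) — done with Sana.
Ravi starts after Rohan ends — done with Rohan.
Dmitri starts before Ravi ends → Ravi and Dmitri overlap.
Aoife starts after Ravi ends — done with Ravi.
Aoife starts exactly when Dmitri ends (back-to-back, no overlap) — done with Dmitri.
Felix starts before Aoife ends → Aoife and Felix overlap.
Tariq starts after Aoife ends.
Tariq starts after Felix ends.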